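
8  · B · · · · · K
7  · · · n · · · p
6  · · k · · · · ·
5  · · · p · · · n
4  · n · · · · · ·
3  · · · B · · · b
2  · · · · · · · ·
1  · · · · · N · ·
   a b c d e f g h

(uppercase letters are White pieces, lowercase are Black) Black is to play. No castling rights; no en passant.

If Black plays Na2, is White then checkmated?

After Na2: white king on h8; in check: no.
White is not in check, so this cannot be checkmate.

no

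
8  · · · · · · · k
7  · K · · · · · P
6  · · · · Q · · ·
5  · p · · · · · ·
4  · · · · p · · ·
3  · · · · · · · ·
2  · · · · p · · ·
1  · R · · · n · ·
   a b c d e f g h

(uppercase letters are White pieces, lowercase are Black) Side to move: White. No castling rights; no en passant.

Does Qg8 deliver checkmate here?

After Qg8: black king on h8; in check: yes, from the white queen on g8.
King squares — g7: attacked by Qg8; h7: attacked by Qg8; g8: attacked by Ph7.
Black has no legal moves → checkmate.

yes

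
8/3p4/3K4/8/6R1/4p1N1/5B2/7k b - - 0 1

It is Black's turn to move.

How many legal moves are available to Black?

2

Black to move; king on h1.
In check: yes, from the white knight on g3.
Legal moves: Kh2, Kg2.
Count: 2.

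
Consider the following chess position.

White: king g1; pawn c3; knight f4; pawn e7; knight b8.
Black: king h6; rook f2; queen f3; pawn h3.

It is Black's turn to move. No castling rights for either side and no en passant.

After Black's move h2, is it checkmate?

After h2: white king on g1; in check: yes, from the black pawn on h2.
King squares — f1: attacked by Rf2; h1: attacked by Qf3; f2: attacked by Qf3; g2: attacked by Rf2; h2: attacked by Rf2.
White has no legal moves → checkmate.

yes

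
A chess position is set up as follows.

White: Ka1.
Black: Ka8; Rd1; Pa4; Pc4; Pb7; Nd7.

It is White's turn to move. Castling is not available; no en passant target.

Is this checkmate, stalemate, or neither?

neither

White to move; white king on a1.
In check: yes, from the black rook on d1.
King squares — b1: attacked by Rd1; a2: available; b2: available.
Legal moves for White: Kb2, Ka2.
White is in check but has 2 legal moves → neither.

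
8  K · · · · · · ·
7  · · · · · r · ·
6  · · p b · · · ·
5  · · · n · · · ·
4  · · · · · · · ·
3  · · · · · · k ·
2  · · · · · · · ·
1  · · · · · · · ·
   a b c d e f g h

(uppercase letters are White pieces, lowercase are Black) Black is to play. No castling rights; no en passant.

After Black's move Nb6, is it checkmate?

After Nb6: white king on a8; in check: yes, from the black knight on b6.
King squares — a7: attacked by Rf7; b7: attacked by Rf7; b8: attacked by Bd6.
White has no legal moves → checkmate.

yes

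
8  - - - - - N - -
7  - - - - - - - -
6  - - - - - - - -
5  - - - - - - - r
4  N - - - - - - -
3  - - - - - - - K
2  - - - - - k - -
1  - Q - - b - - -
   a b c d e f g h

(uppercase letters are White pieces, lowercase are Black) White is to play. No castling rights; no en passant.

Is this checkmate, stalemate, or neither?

White to move; white king on h3.
In check: yes, from the black rook on h5.
King squares — g2: attacked by Kf2; h2: attacked by Rh5; g3: attacked by Kf2; g4: available; h4: attacked by Rh5.
Legal moves for White: Kg4.
White is in check but has 1 legal move → neither.

neither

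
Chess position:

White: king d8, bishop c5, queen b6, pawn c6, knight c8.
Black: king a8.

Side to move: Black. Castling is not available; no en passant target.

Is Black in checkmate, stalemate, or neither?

stalemate

Black to move; black king on a8.
In check: no.
King squares — a7: attacked by Qb6; b7: attacked by Qb6; b8: attacked by Qb6.
Legal moves for Black: none.
Not in check and no legal moves → stalemate.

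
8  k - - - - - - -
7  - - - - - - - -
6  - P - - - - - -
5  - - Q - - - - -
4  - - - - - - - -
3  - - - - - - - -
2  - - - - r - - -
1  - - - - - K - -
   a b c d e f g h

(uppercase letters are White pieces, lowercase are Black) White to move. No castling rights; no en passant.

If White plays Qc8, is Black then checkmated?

yes

After Qc8: black king on a8; in check: yes, from the white queen on c8.
King squares — a7: attacked by Pb6; b7: attacked by Qc8; b8: attacked by Qc8.
Black has no legal moves → checkmate.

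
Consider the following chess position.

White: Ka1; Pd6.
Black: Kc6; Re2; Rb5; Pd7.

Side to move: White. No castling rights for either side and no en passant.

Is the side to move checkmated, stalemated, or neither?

stalemate

White to move; white king on a1.
In check: no.
King squares — b1: attacked by Rb5; a2: attacked by Re2; b2: attacked by Re2.
Legal moves for White: none.
Not in check and no legal moves → stalemate.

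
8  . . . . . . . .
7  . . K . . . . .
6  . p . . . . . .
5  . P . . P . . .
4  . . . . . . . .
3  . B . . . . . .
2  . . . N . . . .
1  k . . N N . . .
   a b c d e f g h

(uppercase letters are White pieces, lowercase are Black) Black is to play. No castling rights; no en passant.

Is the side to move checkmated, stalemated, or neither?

Black to move; black king on a1.
In check: no.
King squares — b1: attacked by Nd2; a2: attacked by Bb3; b2: attacked by Nd1.
Legal moves for Black: none.
Not in check and no legal moves → stalemate.

stalemate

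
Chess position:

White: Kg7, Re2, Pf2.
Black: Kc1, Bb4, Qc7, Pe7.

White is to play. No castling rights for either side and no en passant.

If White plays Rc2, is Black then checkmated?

After Rc2: black king on c1; in check: yes, from the white rook on c2.
Black has 4 legal replies: Kxc2, Kd1, Kb1, Qxc2.
In check but a legal move exists → not checkmate.

no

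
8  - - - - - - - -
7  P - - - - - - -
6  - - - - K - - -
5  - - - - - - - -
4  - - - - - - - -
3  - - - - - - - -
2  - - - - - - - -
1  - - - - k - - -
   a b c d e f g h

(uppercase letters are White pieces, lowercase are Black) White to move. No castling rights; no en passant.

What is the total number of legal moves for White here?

12

White to move; king on e6.
In check: no.
Legal moves: Kf7, Ke7, Kd7, Kf6, Kd6, Kf5, Ke5, Kd5, a8=Q, a8=R, a8=B, a8=N.
Count: 12.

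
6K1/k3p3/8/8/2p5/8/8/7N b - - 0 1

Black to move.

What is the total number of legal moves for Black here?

8

Black to move; king on a7.
In check: no.
Legal moves: Kb8, Ka8, Kb7, Kb6, Ka6, e6, c3, e5.
Count: 8.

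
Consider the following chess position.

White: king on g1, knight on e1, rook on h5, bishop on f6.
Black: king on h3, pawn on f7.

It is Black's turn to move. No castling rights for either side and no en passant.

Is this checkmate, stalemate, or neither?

Black to move; black king on h3.
In check: yes, from the white rook on h5.
Legal moves for Black: Kg4, Kg3.
Black is in check but has 2 legal moves → neither.

neither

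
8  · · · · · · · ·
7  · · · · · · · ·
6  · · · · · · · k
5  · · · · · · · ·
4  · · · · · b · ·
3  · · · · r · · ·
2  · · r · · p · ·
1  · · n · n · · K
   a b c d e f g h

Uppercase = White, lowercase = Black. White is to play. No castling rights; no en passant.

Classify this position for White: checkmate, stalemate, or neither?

stalemate

White to move; white king on h1.
In check: no.
King squares — g1: attacked by Pf2; g2: attacked by Ne1; h2: attacked by Bf4.
Legal moves for White: none.
Not in check and no legal moves → stalemate.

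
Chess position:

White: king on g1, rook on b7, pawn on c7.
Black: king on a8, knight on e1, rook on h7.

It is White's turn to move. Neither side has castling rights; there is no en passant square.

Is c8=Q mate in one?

After c8=Q: black king on a8; in check: yes, from the white queen on c8.
King squares — a7: attacked by Rb7; b7: attacked by Qc8; b8: attacked by Rb7.
Black has no legal moves → checkmate.

yes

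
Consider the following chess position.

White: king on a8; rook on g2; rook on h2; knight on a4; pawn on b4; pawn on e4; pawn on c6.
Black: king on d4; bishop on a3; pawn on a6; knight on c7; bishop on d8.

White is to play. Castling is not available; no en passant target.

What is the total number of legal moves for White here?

3

White to move; king on a8.
In check: yes, from the black knight on c7.
Legal moves: Kb8, Kb7, Ka7.
Count: 3.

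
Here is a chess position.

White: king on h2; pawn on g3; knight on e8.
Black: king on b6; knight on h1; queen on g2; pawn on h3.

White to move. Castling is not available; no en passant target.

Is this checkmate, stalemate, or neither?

checkmate

White to move; white king on h2.
In check: yes, from the black queen on g2.
King squares — g1: attacked by Qg2; h1: attacked by Qg2; g2: attacked by Ph3; g3: own pawn; h3: attacked by Qg2.
Legal moves for White: none.
In check with no legal moves → checkmate.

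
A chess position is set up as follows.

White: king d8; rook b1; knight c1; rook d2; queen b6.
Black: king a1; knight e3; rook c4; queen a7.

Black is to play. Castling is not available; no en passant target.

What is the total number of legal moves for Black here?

Black to move; king on a1.
In check: yes, from the white rook on b1.
Legal moves: none.
Count: 0.

0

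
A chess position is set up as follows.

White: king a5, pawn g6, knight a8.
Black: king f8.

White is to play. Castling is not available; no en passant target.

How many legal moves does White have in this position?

8

White to move; king on a5.
In check: no.
Legal moves: Nc7, Nb6, Kb6, Ka6, Kb5, Kb4, Ka4, g7+.
Count: 8.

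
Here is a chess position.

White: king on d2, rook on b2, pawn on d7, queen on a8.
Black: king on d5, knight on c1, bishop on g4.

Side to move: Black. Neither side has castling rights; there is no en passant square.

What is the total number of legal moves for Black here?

6

Black to move; king on d5.
In check: yes, from the white queen on a8.
Legal moves: Ke6, Kd6, Ke5, Kc5, Kd4, Kc4.
Count: 6.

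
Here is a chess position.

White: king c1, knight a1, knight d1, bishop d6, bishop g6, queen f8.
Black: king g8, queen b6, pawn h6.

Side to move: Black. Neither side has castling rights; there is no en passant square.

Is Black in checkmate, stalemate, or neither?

Black to move; black king on g8.
In check: yes, from the white queen on f8.
King squares — f7: attacked by Bg6; g7: attacked by Qf8; h7: attacked by Bg6; f8: attacked by Bd6; h8: attacked by Qf8.
Legal moves for Black: none.
In check with no legal moves → checkmate.

checkmate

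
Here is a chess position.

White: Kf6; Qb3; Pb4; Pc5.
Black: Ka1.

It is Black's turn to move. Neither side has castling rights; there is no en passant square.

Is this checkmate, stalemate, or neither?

Black to move; black king on a1.
In check: no.
King squares — b1: attacked by Qb3; a2: attacked by Qb3; b2: attacked by Qb3.
Legal moves for Black: none.
Not in check and no legal moves → stalemate.

stalemate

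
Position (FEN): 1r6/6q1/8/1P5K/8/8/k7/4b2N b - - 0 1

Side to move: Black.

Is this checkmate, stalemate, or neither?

neither

Black to move; black king on a2.
In check: no.
Legal moves for Black include: Rh8#, Rg8, Rf8, Re8, Rd8, Rc8, Ra8, Rb7, Rb6, Rxb5#, Qh8+, Qg8, Qf8, Qh7+, Qf7+, Qe7, Qd7, Qc7, ... (list truncated; more exist).
Black has legal moves and is not in check → neither.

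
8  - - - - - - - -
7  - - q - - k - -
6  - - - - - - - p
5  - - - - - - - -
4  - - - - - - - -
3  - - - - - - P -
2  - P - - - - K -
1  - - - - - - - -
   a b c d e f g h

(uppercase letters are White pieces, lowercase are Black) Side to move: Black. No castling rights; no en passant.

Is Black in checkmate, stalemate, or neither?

neither

Black to move; black king on f7.
In check: no.
Legal moves for Black include: Kg8, Kf8, Ke8, Kg7, Ke7, Kg6, Kf6, Ke6, Qd8, Qc8, Qb8, Qe7, Qd7, Qb7+, Qa7, Qd6, Qc6+, Qb6, ... (list truncated; more exist).
Black has legal moves and is not in check → neither.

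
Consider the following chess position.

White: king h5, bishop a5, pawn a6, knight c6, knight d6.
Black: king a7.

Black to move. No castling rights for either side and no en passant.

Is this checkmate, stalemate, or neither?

neither

Black to move; black king on a7.
In check: yes, from the white knight on c6.
Legal moves for Black: Ka8, Kxa6.
Black is in check but has 2 legal moves → neither.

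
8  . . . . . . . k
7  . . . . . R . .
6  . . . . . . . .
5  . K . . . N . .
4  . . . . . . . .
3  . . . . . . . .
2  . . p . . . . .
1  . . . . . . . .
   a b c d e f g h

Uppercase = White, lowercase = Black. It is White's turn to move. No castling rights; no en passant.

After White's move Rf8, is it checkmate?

After Rf8: black king on h8; in check: yes, from the white rook on f8.
Black has 1 legal reply: Kh7.
In check but a legal move exists → not checkmate.

no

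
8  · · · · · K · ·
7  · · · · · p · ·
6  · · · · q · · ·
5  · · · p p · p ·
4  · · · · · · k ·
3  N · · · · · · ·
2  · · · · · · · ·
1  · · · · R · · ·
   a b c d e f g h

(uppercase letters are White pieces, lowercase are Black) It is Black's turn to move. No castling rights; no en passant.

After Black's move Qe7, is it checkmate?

no

After Qe7: white king on f8; in check: yes, from the black queen on e7.
White has 3 legal replies: Kg8, Kg7, Kxe7.
In check but a legal move exists → not checkmate.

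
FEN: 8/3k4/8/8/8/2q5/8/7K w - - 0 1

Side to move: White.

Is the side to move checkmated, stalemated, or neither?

neither

White to move; white king on h1.
In check: no.
Legal moves for White: Kh2, Kg2, Kg1.
White has 3 legal moves and is not in check → neither.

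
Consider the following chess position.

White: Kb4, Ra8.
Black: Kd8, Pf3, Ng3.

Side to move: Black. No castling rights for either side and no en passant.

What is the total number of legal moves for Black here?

3

Black to move; king on d8.
In check: yes, from the white rook on a8.
Legal moves: Ke7, Kd7, Kc7.
Count: 3.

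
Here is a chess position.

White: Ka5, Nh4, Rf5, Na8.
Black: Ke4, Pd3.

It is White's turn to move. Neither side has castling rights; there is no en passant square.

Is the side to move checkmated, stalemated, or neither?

neither

White to move; white king on a5.
In check: no.
Legal moves for White include: Nc7, Nb6, Rf8, Rf7, Rf6, Rh5, Rg5, Re5+, Rd5, Rc5, Rb5, Rf4+, Rf3, Rf2, Rf1, Kb6, Ka6, Kb5, ... (list truncated; more exist).
White has legal moves and is not in check → neither.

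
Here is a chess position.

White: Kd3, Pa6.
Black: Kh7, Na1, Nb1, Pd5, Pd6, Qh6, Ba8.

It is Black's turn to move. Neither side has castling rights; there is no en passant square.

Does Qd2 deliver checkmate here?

yes

After Qd2: white king on d3; in check: yes, from the black queen on d2.
King squares — c2: attacked by Na1; d2: attacked by Nb1; e2: attacked by Qd2; c3: attacked by Nb1; e3: attacked by Qd2; c4: attacked by Pd5; d4: attacked by Qd2; e4: attacked by Pd5.
White has no legal moves → checkmate.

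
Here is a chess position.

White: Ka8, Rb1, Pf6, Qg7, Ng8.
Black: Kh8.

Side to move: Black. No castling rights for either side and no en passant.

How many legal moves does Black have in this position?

Black to move; king on h8.
In check: yes, from the white queen on g7.
Legal moves: none.
Count: 0.

0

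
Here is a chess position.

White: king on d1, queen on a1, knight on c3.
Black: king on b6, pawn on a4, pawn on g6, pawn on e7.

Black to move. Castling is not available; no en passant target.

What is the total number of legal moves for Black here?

Black to move; king on b6.
In check: no.
Legal moves: Kc7, Kb7, Ka7, Kc6, Ka6, Kc5, Ka5, e6, g5, a3, e5.
Count: 11.

11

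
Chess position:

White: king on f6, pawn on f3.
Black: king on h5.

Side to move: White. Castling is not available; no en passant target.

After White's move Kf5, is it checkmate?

After Kf5: black king on h5; in check: no.
Black is not in check, so this cannot be checkmate.

no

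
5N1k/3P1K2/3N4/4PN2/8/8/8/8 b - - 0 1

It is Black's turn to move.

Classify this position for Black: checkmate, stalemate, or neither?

Black to move; black king on h8.
In check: no.
King squares — g7: attacked by Nf5; h7: attacked by Nf8; g8: attacked by Kf7.
Legal moves for Black: none.
Not in check and no legal moves → stalemate.

stalemate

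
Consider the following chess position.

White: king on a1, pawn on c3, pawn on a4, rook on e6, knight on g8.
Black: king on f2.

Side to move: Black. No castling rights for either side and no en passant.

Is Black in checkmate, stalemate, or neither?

neither

Black to move; black king on f2.
In check: no.
Legal moves for Black: Kg3, Kf3, Kg2, Kg1, Kf1.
Black has 5 legal moves and is not in check → neither.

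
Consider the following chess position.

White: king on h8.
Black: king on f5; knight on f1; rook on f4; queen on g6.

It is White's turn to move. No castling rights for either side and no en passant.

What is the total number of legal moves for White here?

White to move; king on h8.
In check: no.
Legal moves: none.
Count: 0.

0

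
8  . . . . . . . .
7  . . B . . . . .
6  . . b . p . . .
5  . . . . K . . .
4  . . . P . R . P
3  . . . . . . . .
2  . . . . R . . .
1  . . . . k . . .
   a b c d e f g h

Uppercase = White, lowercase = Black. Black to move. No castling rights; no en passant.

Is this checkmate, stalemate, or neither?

Black to move; black king on e1.
In check: yes, from the white rook on e2.
King squares — d1: available; f1: attacked by Rf4; d2: attacked by Re2; e2: available; f2: attacked by Re2.
Legal moves for Black: Kxe2, Kd1.
Black is in check but has 2 legal moves → neither.

neither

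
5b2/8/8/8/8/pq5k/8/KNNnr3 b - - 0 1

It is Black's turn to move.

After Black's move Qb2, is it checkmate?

yes

After Qb2: white king on a1; in check: yes, from the black queen on b2.
King squares — b1: own knight; a2: attacked by Qb2; b2: attacked by Nd1.
White has no legal moves → checkmate.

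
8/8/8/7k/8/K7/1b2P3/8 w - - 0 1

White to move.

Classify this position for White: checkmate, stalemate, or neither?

neither

White to move; white king on a3.
In check: yes, from the black bishop on b2.
King squares — a2: available; b2: available; b3: available; a4: available; b4: available.
Legal moves for White: Kb4, Ka4, Kb3, Kxb2, Ka2.
White is in check but has 5 legal moves → neither.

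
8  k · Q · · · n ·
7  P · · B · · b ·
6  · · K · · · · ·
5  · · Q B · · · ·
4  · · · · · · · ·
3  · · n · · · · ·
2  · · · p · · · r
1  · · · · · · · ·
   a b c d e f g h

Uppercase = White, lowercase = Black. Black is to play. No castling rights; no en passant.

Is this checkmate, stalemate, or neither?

Black to move; black king on a8.
In check: yes, from the white queen on c8.
King squares — a7: attacked by Qc5; b7: attacked by Kc6; b8: attacked by Pa7.
Legal moves for Black: none.
In check with no legal moves → checkmate.

checkmate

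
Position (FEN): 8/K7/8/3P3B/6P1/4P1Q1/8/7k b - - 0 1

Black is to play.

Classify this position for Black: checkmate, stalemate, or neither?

stalemate

Black to move; black king on h1.
In check: no.
King squares — g1: attacked by Qg3; g2: attacked by Qg3; h2: attacked by Qg3.
Legal moves for Black: none.
Not in check and no legal moves → stalemate.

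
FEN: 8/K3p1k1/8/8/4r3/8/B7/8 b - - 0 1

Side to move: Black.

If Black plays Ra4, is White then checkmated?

After Ra4: white king on a7; in check: yes, from the black rook on a4.
White has 3 legal replies: Kb8, Kb7, Kb6.
In check but a legal move exists → not checkmate.

no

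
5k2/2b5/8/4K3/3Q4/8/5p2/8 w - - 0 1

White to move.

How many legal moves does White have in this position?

White to move; king on e5.
In check: yes, from the black bishop on c7.
Legal moves: Kf6, Ke6, Kf5, Kd5, Ke4, Qd6+.
Count: 6.

6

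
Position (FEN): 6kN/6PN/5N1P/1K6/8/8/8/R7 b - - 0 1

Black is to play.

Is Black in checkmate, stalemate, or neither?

checkmate

Black to move; black king on g8.
In check: yes, from the white knight on f6.
King squares — f7: attacked by Nh8; g7: attacked by Ph6; h7: attacked by Nf6; f8: attacked by Pg7; h8: attacked by Pg7.
Legal moves for Black: none.
In check with no legal moves → checkmate.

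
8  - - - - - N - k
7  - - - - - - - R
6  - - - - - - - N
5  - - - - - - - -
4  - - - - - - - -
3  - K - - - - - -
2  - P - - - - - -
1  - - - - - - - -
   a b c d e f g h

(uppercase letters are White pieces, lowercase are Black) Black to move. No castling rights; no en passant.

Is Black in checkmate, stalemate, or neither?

checkmate

Black to move; black king on h8.
In check: yes, from the white rook on h7.
King squares — g7: attacked by Rh7; h7: attacked by Nf8; g8: attacked by Nh6.
Legal moves for Black: none.
In check with no legal moves → checkmate.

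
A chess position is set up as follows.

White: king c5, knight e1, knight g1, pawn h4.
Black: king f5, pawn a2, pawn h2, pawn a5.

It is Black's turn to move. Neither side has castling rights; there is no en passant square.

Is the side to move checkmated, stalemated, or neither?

Black to move; black king on f5.
In check: no.
Legal moves for Black include: Kg6, Kf6, Ke6, Ke5, Kg4, Kf4, Ke4, hxg1=Q+, hxg1=R, hxg1=B+, hxg1=N, a4, h1=Q, h1=R, h1=B, h1=N, a1=Q, a1=R, ... (list truncated; more exist).
Black has legal moves and is not in check → neither.

neither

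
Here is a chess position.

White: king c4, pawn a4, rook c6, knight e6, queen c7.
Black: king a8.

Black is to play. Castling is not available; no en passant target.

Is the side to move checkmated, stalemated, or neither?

Black to move; black king on a8.
In check: no.
King squares — a7: attacked by Qc7; b7: attacked by Qc7; b8: attacked by Qc7.
Legal moves for Black: none.
Not in check and no legal moves → stalemate.

stalemate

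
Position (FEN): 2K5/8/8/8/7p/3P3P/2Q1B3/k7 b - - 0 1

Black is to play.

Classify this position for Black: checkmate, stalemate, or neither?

stalemate

Black to move; black king on a1.
In check: no.
King squares — b1: attacked by Qc2; a2: attacked by Qc2; b2: attacked by Qc2.
Legal moves for Black: none.
Not in check and no legal moves → stalemate.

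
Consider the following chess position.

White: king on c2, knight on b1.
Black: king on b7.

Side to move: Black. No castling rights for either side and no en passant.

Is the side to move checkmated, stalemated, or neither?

neither

Black to move; black king on b7.
In check: no.
Legal moves for Black: Kc8, Kb8, Ka8, Kc7, Ka7, Kc6, Kb6, Ka6.
Black has 8 legal moves and is not in check → neither.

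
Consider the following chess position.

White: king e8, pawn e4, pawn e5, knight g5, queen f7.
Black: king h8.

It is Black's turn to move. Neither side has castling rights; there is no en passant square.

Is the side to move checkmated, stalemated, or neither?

stalemate

Black to move; black king on h8.
In check: no.
King squares — g7: attacked by Qf7; h7: attacked by Ng5; g8: attacked by Qf7.
Legal moves for Black: none.
Not in check and no legal moves → stalemate.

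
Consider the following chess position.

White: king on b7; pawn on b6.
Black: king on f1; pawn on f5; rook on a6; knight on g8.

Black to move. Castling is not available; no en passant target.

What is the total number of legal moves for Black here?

Black to move; king on f1.
In check: no.
Legal moves: Ne7, Nh6, Nf6, Ra8, Ra7+, Rxb6+, Ra5, Ra4, Ra3, Ra2, Ra1, Kg2, Kf2, Ke2, Kg1, Ke1, f4.
Count: 17.

17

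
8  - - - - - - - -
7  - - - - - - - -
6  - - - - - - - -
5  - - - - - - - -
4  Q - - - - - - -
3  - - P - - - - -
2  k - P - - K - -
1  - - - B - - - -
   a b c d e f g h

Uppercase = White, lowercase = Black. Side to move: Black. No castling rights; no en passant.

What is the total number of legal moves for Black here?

Black to move; king on a2.
In check: yes, from the white queen on a4.
Legal moves: Kb2, Kb1.
Count: 2.

2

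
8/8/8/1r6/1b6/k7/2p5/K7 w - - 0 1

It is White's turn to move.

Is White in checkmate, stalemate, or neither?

stalemate

White to move; white king on a1.
In check: no.
King squares — b1: attacked by Pc2; a2: attacked by Ka3; b2: attacked by Ka3.
Legal moves for White: none.
Not in check and no legal moves → stalemate.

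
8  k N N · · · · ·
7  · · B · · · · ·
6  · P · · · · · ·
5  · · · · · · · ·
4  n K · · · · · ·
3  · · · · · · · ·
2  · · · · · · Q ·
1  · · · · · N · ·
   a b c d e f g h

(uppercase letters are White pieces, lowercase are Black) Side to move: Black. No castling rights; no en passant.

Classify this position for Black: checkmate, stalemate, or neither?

checkmate

Black to move; black king on a8.
In check: yes, from the white queen on g2.
King squares — a7: attacked by Pb6; b7: attacked by Qg2; b8: attacked by Bc7.
Legal moves for Black: none.
In check with no legal moves → checkmate.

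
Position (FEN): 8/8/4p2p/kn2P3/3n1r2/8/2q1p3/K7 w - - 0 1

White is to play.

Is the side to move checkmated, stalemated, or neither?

stalemate

White to move; white king on a1.
In check: no.
King squares — b1: attacked by Qc2; a2: attacked by Qc2; b2: attacked by Qc2.
Legal moves for White: none.
Not in check and no legal moves → stalemate.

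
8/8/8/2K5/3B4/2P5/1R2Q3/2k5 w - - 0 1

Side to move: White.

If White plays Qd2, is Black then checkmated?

yes

After Qd2: black king on c1; in check: yes, from the white queen on d2.
King squares — b1: attacked by Rb2; d1: attacked by Qd2; b2: attacked by Qd2; c2: attacked by Rb2; d2: attacked by Rb2.
Black has no legal moves → checkmate.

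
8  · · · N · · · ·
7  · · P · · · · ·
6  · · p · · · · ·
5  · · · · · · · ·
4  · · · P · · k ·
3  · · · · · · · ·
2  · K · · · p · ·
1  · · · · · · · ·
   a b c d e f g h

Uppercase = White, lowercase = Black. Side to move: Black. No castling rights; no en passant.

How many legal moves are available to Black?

13

Black to move; king on g4.
In check: no.
Legal moves: Kh5, Kg5, Kf5, Kh4, Kf4, Kh3, Kg3, Kf3, c5, f1=Q, f1=R, f1=B, f1=N.
Count: 13.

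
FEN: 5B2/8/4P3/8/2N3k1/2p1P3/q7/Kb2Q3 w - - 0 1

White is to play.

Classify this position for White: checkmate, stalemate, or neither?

checkmate

White to move; white king on a1.
In check: yes, from the black queen on a2.
King squares — b1: attacked by Qa2; a2: attacked by Bb1; b2: attacked by Qa2.
Legal moves for White: none.
In check with no legal moves → checkmate.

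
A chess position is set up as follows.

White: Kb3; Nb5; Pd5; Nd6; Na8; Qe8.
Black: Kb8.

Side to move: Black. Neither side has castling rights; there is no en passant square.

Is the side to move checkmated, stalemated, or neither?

checkmate

Black to move; black king on b8.
In check: yes, from the white queen on e8.
King squares — a7: attacked by Nb5; b7: attacked by Nd6; c7: attacked by Nb5; a8: attacked by Qe8; c8: attacked by Nd6.
Legal moves for Black: none.
In check with no legal moves → checkmate.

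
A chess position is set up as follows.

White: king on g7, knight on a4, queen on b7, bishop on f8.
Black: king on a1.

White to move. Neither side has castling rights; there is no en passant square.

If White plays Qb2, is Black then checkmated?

After Qb2: black king on a1; in check: yes, from the white queen on b2.
King squares — b1: attacked by Qb2; a2: attacked by Qb2; b2: attacked by Na4.
Black has no legal moves → checkmate.

yes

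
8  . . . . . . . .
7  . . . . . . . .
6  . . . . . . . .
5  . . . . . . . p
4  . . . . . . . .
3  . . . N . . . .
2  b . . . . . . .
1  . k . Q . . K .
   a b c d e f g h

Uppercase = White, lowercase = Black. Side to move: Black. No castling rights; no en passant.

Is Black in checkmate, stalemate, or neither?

Black to move; black king on b1.
In check: yes, from the white queen on d1.
King squares — a1: attacked by Qd1; c1: attacked by Qd1; a2: own bishop; b2: attacked by Nd3; c2: attacked by Qd1.
Legal moves for Black: none.
In check with no legal moves → checkmate.

checkmate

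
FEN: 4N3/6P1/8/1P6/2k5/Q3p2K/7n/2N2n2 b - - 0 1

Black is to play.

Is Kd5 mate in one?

no

After Kd5: white king on h3; in check: no.
White is not in check, so this cannot be checkmate.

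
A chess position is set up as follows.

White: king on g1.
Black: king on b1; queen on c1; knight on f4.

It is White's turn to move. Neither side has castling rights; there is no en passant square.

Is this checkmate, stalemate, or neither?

neither

White to move; white king on g1.
In check: yes, from the black queen on c1.
King squares — f1: attacked by Qc1; h1: attacked by Qc1; f2: available; g2: attacked by Nf4; h2: available.
Legal moves for White: Kh2, Kf2.
White is in check but has 2 legal moves → neither.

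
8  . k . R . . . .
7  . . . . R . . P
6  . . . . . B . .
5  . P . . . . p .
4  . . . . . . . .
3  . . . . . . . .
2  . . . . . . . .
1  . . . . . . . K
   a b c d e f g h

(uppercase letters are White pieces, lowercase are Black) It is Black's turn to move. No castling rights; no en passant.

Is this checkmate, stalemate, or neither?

checkmate

Black to move; black king on b8.
In check: yes, from the white rook on d8.
King squares — a7: attacked by Re7; b7: attacked by Re7; c7: attacked by Re7; a8: attacked by Rd8; c8: attacked by Rd8.
Legal moves for Black: none.
In check with no legal moves → checkmate.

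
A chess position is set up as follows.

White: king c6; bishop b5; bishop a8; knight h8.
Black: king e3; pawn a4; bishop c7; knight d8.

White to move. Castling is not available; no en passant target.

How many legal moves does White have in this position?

4

White to move; king on c6.
In check: yes, from the black knight on d8.
Legal moves: Kd7, Kxc7, Kd5, Kc5.
Count: 4.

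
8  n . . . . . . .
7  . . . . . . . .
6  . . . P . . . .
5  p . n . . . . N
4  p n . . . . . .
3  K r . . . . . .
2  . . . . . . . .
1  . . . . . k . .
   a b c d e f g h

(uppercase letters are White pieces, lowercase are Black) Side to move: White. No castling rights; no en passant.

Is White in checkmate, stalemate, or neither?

checkmate

White to move; white king on a3.
In check: yes, from the black rook on b3.
King squares — a2: attacked by Nb4; b2: attacked by Rb3; b3: attacked by Pa4; a4: attacked by Nc5; b4: attacked by Rb3.
Legal moves for White: none.
In check with no legal moves → checkmate.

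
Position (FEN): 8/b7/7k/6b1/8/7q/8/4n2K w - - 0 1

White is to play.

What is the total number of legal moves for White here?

0

White to move; king on h1.
In check: yes, from the black queen on h3.
Legal moves: none.
Count: 0.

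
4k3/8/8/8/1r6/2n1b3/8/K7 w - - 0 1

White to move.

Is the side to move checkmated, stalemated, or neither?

stalemate

White to move; white king on a1.
In check: no.
King squares — b1: attacked by Nc3; a2: attacked by Nc3; b2: attacked by Rb4.
Legal moves for White: none.
Not in check and no legal moves → stalemate.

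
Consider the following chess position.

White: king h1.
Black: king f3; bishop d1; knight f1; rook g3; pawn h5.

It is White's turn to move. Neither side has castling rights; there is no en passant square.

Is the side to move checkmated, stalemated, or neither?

stalemate

White to move; white king on h1.
In check: no.
King squares — g1: attacked by Rg3; g2: attacked by Kf3; h2: attacked by Nf1.
Legal moves for White: none.
Not in check and no legal moves → stalemate.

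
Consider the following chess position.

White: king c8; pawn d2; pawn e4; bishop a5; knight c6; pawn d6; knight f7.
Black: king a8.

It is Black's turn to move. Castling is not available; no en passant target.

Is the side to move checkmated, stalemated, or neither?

stalemate

Black to move; black king on a8.
In check: no.
King squares — a7: attacked by Nc6; b7: attacked by Kc8; b8: attacked by Nc6.
Legal moves for Black: none.
Not in check and no legal moves → stalemate.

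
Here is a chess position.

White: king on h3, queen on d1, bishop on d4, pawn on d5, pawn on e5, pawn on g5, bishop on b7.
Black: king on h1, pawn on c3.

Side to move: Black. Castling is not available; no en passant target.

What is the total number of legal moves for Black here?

0

Black to move; king on h1.
In check: yes, from the white queen on d1.
Legal moves: none.
Count: 0.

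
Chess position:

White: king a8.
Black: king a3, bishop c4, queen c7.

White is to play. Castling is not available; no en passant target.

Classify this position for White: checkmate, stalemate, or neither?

White to move; white king on a8.
In check: no.
King squares — a7: attacked by Qc7; b7: attacked by Qc7; b8: attacked by Qc7.
Legal moves for White: none.
Not in check and no legal moves → stalemate.

stalemate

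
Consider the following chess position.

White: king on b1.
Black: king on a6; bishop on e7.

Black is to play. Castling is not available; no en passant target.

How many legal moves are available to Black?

14

Black to move; king on a6.
In check: no.
Legal moves: Bf8, Bd8, Bf6, Bd6, Bg5, Bc5, Bh4, Bb4, Ba3, Kb7, Ka7, Kb6, Kb5, Ka5.
Count: 14.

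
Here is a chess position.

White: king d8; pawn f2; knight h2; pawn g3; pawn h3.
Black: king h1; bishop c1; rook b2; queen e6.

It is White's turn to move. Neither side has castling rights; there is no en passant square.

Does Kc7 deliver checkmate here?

After Kc7: black king on h1; in check: no.
Black is not in check, so this cannot be checkmate.

no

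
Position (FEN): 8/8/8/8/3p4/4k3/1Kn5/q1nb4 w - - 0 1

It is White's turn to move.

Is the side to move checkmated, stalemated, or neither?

White to move; white king on b2.
In check: yes, from the black queen on a1.
King squares — a1: attacked by Nc2; b1: attacked by Qa1; c1: attacked by Qa1; a2: attacked by Qa1; c2: attacked by Bd1; a3: attacked by Qa1; b3: attacked by Nc1; c3: attacked by Qa1.
Legal moves for White: none.
In check with no legal moves → checkmate.

checkmate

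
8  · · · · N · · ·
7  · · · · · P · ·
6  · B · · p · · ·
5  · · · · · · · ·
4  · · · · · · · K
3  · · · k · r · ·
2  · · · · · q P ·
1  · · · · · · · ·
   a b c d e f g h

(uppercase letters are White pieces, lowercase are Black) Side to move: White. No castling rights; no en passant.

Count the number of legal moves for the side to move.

5

White to move; king on h4.
In check: yes, from the black queen on f2.
Legal moves: Kh5, Kg5, Kg4, Bxf2, g3.
Count: 5.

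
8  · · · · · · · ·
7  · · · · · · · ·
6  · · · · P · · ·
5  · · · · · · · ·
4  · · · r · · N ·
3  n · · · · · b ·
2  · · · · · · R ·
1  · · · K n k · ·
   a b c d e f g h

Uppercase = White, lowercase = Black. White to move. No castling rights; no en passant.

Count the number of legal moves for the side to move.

2

White to move; king on d1.
In check: yes, from the black rook on d4.
Legal moves: Kc1, Rd2.
Count: 2.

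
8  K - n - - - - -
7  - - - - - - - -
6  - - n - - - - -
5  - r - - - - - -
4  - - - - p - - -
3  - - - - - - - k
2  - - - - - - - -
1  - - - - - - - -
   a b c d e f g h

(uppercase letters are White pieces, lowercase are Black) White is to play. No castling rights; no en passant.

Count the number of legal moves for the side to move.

0

White to move; king on a8.
In check: no.
Legal moves: none.
Count: 0.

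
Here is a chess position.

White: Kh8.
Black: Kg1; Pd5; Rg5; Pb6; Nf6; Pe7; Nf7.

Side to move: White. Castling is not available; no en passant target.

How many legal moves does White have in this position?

White to move; king on h8.
In check: yes, from the black knight on f7.
Legal moves: none.
Count: 0.

0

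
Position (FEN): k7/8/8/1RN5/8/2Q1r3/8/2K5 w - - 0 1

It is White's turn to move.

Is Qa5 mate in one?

After Qa5: black king on a8; in check: yes, from the white queen on a5.
King squares — a7: attacked by Qa5; b7: attacked by Rb5; b8: attacked by Rb5.
Black has no legal moves → checkmate.

yes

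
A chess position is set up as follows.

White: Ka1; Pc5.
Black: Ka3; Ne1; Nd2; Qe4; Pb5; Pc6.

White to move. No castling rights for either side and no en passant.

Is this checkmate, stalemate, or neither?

White to move; white king on a1.
In check: no.
King squares — b1: attacked by Nd2; a2: attacked by Ka3; b2: attacked by Ka3.
Legal moves for White: none.
Not in check and no legal moves → stalemate.

stalemate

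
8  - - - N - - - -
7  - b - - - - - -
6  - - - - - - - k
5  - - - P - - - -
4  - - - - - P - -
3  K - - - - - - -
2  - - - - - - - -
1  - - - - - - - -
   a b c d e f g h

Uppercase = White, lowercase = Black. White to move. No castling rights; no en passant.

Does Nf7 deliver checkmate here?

no

After Nf7: black king on h6; in check: yes, from the white knight on f7.
Black has 4 legal replies: Kh7, Kg7, Kg6, Kh5.
In check but a legal move exists → not checkmate.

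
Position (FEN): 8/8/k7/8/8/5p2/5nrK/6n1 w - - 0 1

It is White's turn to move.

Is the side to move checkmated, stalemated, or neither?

checkmate

White to move; white king on h2.
In check: yes, from the black rook on g2.
King squares — g1: attacked by Rg2; h1: attacked by Nf2; g2: attacked by Pf3; g3: attacked by Rg2; h3: attacked by Ng1.
Legal moves for White: none.
In check with no legal moves → checkmate.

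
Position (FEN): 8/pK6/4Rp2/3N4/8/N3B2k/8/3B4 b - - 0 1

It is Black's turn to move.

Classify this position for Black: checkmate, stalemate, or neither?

neither

Black to move; black king on h3.
In check: no.
Legal moves for Black: Kh4, Kg3, Kh2, Kg2, a6, f5, a5.
Black has 7 legal moves and is not in check → neither.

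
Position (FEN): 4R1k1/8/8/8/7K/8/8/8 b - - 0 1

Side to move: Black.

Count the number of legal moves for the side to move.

Black to move; king on g8.
In check: yes, from the white rook on e8.
Legal moves: Kh7, Kg7, Kf7.
Count: 3.

3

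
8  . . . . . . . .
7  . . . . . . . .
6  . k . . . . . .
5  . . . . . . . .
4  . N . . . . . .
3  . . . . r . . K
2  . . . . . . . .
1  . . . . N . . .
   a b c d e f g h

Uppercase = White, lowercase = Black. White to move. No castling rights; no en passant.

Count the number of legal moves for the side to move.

5

White to move; king on h3.
In check: yes, from the black rook on e3.
Legal moves: Kh4, Kg4, Kh2, Kg2, Nf3.
Count: 5.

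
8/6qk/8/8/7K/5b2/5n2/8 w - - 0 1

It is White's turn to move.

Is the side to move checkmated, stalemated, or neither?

White to move; white king on h4.
In check: no.
King squares — g3: attacked by Qg7; h3: attacked by Nf2; g4: attacked by Nf2; g5: attacked by Qg7; h5: attacked by Bf3.
Legal moves for White: none.
Not in check and no legal moves → stalemate.

stalemate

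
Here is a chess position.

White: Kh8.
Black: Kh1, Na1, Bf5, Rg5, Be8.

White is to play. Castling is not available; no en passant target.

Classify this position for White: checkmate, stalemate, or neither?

White to move; white king on h8.
In check: no.
King squares — g7: attacked by Rg5; h7: attacked by Bf5; g8: attacked by Rg5.
Legal moves for White: none.
Not in check and no legal moves → stalemate.

stalemate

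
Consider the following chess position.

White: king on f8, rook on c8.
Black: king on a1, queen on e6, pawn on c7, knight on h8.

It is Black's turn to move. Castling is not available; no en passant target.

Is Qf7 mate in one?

After Qf7: white king on f8; in check: yes, from the black queen on f7.
King squares — e7: attacked by Qf7; f7: attacked by Nh8; g7: attacked by Qf7; e8: attacked by Qf7; g8: attacked by Qf7.
White has no legal moves → checkmate.

yes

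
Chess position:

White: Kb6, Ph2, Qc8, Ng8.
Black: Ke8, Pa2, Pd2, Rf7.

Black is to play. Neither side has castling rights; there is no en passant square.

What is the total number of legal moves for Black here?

0

Black to move; king on e8.
In check: yes, from the white queen on c8.
Legal moves: none.
Count: 0.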